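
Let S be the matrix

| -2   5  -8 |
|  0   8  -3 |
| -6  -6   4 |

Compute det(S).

Expand along column 1:
  + (-2) · |8 -3; -6 4| = (-2)·(32 − 18) = -28
  + (-6) · |5 -8; 8 -3| = (-6)·(-15 − (-64)) = -294
Sum: (-28) + (-294) = -322

-322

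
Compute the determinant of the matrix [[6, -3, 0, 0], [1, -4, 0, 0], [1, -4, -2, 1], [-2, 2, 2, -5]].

The matrix is block lower-triangular with a 2×2 block and a 2×2 block on the diagonal, so its determinant equals the product of the determinants of the diagonal blocks.
det of the 2×2 block = -21
det of the 2×2 block = 8
det = (-21)·(8) = -168

-168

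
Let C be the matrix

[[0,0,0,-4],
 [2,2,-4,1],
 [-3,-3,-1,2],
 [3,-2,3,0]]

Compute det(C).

Expand along row 1 (it has 3 zeros):
  − (-4) · M_14   where M_14 = det([2 2 -4; -3 -3 -1; 3 -2 3]) = -70
det = (-1)·(-4)·(-70) = -280

-280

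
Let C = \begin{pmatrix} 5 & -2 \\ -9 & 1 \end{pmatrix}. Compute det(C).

det(C) = -13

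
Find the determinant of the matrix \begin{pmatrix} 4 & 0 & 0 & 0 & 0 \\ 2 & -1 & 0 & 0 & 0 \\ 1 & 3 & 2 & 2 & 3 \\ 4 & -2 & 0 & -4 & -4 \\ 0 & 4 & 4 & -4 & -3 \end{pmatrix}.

The determinant is -32.

The matrix is block lower-triangular with a 2×2 block and a 3×3 block on the diagonal, so its determinant equals the product of the determinants of the diagonal blocks.
det of the 2×2 block = -4
det of the 3×3 block = 8
det = (-4)·(8) = -32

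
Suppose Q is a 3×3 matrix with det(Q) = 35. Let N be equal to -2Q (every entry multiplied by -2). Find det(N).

|N| = -280

For a 3×3 matrix, det(-2Q) = (-2)^3·det(Q) = -8·det(Q).
det(N) = (-8)·(35) = -280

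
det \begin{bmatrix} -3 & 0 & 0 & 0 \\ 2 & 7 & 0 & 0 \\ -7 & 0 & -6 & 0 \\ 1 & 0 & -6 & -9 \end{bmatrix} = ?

The matrix is lower triangular, so the determinant is the product of the diagonal entries:
det = (-3) · (7) · (-6) · (-9) = -1134

-1134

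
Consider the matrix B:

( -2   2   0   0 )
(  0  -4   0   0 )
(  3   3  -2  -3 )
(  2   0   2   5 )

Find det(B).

-32

B is block lower-triangular with a 2×2 block and a 2×2 block on the diagonal, so its determinant equals the product of the determinants of the diagonal blocks.
det of the 2×2 block = 8
det of the 2×2 block = -4
det = (8)·(-4) = -32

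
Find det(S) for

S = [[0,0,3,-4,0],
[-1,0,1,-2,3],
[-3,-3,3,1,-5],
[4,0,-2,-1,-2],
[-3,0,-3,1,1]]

Expand along column 2 (it has 4 zeros):
  − (-3) · M_32   where M_32 = det([0 3 -4 0; -1 1 -2 3; 4 -2 -1 -2; -3 -3 1 1]) = 182
det = (-1)·(-3)·(182) = 546

|S| = 546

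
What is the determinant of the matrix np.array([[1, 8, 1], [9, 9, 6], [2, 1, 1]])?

The determinant is 18.

Expand along row 1:
  + 1 · |9 6; 1 1| = 1·(9 − 6) = 3
  − 8 · |9 6; 2 1| = −8·(9 − 12) = 24
  + 1 · |9 9; 2 1| = 1·(9 − 18) = -9
Sum: (3) + (24) + (-9) = 18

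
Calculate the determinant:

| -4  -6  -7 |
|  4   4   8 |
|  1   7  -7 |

-48

Expand along column 1:
  + (-4) · |4 8; 7 -7| = (-4)·(-28 − 56) = 336
  − 4 · |-6 -7; 7 -7| = −4·(42 − (-49)) = -364
  + 1 · |-6 -7; 4 8| = 1·(-48 − (-28)) = -20
Sum: (336) + (-364) + (-20) = -48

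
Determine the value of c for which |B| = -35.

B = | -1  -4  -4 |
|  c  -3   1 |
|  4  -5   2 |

Expanding along the column containing c, det(B) is linear in c: det(B) = (28)·c + (-63).
Set (28)·c + (-63) = -35  ⇒  (28)·c = 28  ⇒  c = 1.

c = 1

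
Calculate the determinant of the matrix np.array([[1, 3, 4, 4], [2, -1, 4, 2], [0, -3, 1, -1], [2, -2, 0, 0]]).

-16

Expand along row 4 (it has 2 zeros):
  − (2) · M_41   where M_41 = det([3 4 4; -1 4 2; -3 1 -1]) = -2
  + (-2) · M_42   where M_42 = det([1 4 4; 2 4 2; 0 1 -1]) = 10
det = (-1)·(2)·(-2) + (+1)·(-2)·(10) = -16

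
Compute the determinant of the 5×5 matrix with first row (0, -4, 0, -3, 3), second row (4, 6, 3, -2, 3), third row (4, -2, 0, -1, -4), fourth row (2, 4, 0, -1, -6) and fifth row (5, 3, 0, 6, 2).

The determinant is 2232.

Expand along column 3 (it has 4 zeros):
  − (3) · M_23   where M_23 = det([0 -4 -3 3; 4 -2 -1 -4; 2 4 -1 -6; 5 3 6 2]) = -744
det = (-1)·(3)·(-744) = 2232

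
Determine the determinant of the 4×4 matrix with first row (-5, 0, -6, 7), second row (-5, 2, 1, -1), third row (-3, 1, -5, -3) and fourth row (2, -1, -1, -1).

The determinant is -111.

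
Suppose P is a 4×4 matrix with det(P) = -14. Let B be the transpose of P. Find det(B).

det(Pᵀ) = det(P).
det(B) = (1)·(-14) = -14

det(B) = -14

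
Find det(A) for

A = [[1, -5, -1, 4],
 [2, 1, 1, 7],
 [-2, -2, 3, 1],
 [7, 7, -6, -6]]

det(A) = -509

Expand along row 1:
  + (1) · M_11   where M_11 = det([1 1 7; -2 3 1; 7 -6 -6]) = -80
  − (-5) · M_12   where M_12 = det([2 1 7; -2 3 1; 7 -6 -6]) = -92
  + (-1) · M_13   where M_13 = det([2 1 7; -2 -2 1; 7 7 -6]) = 5
  − (4) · M_14   where M_14 = det([2 1 1; -2 -2 3; 7 7 -6]) = -9
det = (+1)·(1)·(-80) + (-1)·(-5)·(-92) + (+1)·(-1)·(5) + (-1)·(4)·(-9) = -509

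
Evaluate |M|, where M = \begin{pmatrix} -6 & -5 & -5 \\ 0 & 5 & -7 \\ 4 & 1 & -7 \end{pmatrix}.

Expand along row 2:
  + 5 · |-6 -5; 4 -7| = 5·(42 − (-20)) = 310
  − (-7) · |-6 -5; 4 1| = −(-7)·(-6 − (-20)) = 98
Sum: (310) + (98) = 408

det(M) = 408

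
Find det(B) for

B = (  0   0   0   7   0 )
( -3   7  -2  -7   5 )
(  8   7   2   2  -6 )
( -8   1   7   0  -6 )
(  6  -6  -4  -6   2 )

|B| = -1036

Expand along row 1 (it has 4 zeros):
  − (7) · M_14   where M_14 = det([-3 7 -2 5; 8 7 2 -6; -8 1 7 -6; 6 -6 -4 2]) = 148
det = (-1)·(7)·(148) = -1036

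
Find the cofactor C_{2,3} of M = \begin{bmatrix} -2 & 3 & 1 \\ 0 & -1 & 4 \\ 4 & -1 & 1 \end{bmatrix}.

Delete row 2 and column 3; the remaining 2×2 submatrix is [-2 3; 4 -1].
Its determinant is (-2)·(-1) − 3·4 = -10.
The cofactor carries sign (−1)^(2+3) = −1, so C_{2,3} = −(-10) = 10.

10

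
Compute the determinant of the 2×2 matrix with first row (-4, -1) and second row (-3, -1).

1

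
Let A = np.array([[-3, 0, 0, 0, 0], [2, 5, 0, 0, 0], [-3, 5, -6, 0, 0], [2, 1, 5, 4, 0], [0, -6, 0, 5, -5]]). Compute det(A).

A is lower triangular, so det(A) is the product of the diagonal entries:
det = (-3) · (5) · (-6) · (4) · (-5) = -1800

The determinant is -1800.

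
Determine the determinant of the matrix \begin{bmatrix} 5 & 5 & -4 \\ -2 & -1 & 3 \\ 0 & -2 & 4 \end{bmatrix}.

Expand along column 1:
  + 5 · |-1 3; -2 4| = 5·(-4 − (-6)) = 10
  − (-2) · |5 -4; -2 4| = −(-2)·(20 − 8) = 24
Sum: (10) + (24) = 34

34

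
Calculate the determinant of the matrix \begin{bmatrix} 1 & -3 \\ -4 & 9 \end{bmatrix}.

det = 1·9 − (-3)·(-4) = 9 − 12 = -3

-3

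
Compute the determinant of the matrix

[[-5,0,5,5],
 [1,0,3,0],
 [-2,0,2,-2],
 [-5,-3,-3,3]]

The determinant is -240.

Expand along column 2 (it has 3 zeros):
  + (-3) · M_42   where M_42 = det([-5 5 5; 1 3 0; -2 2 -2]) = 80
det = (+1)·(-3)·(80) = -240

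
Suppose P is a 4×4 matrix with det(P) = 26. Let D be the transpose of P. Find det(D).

det(D) = 26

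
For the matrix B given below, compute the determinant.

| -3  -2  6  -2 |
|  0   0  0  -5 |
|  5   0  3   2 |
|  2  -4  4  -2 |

Expand along row 2 (it has 3 zeros):
  + (-5) · M_24   where M_24 = det([-3 -2 6; 5 0 3; 2 -4 4]) = -128
det = (+1)·(-5)·(-128) = 640

|B| = 640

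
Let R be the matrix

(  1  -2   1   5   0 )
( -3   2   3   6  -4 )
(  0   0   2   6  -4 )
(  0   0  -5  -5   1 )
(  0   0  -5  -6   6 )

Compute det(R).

The determinant is -328.

R is block upper-triangular with a 2×2 block and a 3×3 block on the diagonal, so its determinant equals the product of the determinants of the diagonal blocks.
det of the 2×2 block = -4
det of the 3×3 block = 82
det = (-4)·(82) = -328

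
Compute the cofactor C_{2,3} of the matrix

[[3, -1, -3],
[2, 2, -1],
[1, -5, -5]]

Delete row 2 and column 3; the remaining 2×2 submatrix is [3 -1; 1 -5].
Its determinant is 3·(-5) − (-1)·1 = -14.
The cofactor carries sign (−1)^(2+3) = −1, so C_{2,3} = −(-14) = 14.

14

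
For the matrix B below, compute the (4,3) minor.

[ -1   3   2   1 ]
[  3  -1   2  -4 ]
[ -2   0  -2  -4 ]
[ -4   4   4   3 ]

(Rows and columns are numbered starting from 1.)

Delete row 4 and column 3; the remaining 3×3 submatrix is [-1 3 1; 3 -1 -4; -2 0 -4].
Its determinant is 54.

The minor is 54.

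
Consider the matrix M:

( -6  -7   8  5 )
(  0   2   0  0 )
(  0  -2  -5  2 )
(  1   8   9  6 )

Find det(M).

658

Expand along row 2 (it has 3 zeros):
  + (2) · M_22   where M_22 = det([-6 8 5; 0 -5 2; 1 9 6]) = 329
det = (+1)·(2)·(329) = 658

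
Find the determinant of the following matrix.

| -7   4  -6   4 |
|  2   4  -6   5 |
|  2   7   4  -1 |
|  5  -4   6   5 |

-4814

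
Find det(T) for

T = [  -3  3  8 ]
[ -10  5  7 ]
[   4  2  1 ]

det(T) = -179

Expand along column 1:
  + (-3) · |5 7; 2 1| = (-3)·(5 − 14) = 27
  − (-10) · |3 8; 2 1| = −(-10)·(3 − 16) = -130
  + 4 · |3 8; 5 7| = 4·(21 − 40) = -76
Sum: (27) + (-130) + (-76) = -179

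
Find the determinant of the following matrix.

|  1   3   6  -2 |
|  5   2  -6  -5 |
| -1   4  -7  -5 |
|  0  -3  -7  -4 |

Expand along row 4 (it has 1 zero):
  + (-3) · M_42   where M_42 = det([1 6 -2; 5 -6 -5; -1 -7 -5]) = 257
  − (-7) · M_43   where M_43 = det([1 3 -2; 5 2 -5; -1 4 -5]) = 56
  + (-4) · M_44   where M_44 = det([1 3 6; 5 2 -6; -1 4 -7]) = 265
det = (+1)·(-3)·(257) + (-1)·(-7)·(56) + (+1)·(-4)·(265) = -1439

-1439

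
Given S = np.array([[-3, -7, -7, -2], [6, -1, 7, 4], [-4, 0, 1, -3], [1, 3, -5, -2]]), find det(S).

Expand along row 3 (it has 1 zero):
  + (-4) · M_31   where M_31 = det([-7 -7 -2; -1 7 4; 3 -5 -2]) = -80
  + (1) · M_33   where M_33 = det([-3 -7 -2; 6 -1 4; 1 3 -2]) = -120
  − (-3) · M_34   where M_34 = det([-3 -7 -7; 6 -1 7; 1 3 -5]) = -344
det = (+1)·(-4)·(-80) + (+1)·(1)·(-120) + (-1)·(-3)·(-344) = -832

|S| = -832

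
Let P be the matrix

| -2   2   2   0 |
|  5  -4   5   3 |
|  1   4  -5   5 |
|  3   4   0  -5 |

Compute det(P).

Expand along row 1 (it has 1 zero):
  + (-2) · M_11   where M_11 = det([-4 5 3; 4 -5 5; 4 0 -5]) = 160
  − (2) · M_12   where M_12 = det([5 5 3; 1 -5 5; 3 0 -5]) = 270
  + (2) · M_13   where M_13 = det([5 -4 3; 1 4 5; 3 4 -5]) = -304
det = (+1)·(-2)·(160) + (-1)·(2)·(270) + (+1)·(2)·(-304) = -1468

-1468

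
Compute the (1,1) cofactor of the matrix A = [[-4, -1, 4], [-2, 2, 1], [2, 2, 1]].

Delete row 1 and column 1; the remaining 2×2 submatrix is [2 1; 2 1].
Its determinant is 2·1 − 1·2 = 0.
The cofactor carries sign (−1)^(1+1) = +1, so C_{1,1} = +(0) = 0.

0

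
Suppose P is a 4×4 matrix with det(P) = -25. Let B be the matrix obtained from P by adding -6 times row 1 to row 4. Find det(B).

Adding a multiple of one row to another leaves the determinant unchanged.
det(B) = (1)·(-25) = -25

The determinant is -25.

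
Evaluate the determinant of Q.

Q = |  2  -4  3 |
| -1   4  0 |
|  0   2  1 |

-2

Expand along column 1:
  + 2 · |4 0; 2 1| = 2·(4 − 0) = 8
  − (-1) · |-4 3; 2 1| = −(-1)·(-4 − 6) = -10
Sum: (8) + (-10) = -2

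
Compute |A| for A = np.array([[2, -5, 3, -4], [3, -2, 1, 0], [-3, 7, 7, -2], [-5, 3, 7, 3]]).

1107

Expand along row 2 (it has 1 zero):
  − (3) · M_21   where M_21 = det([-5 3 -4; 7 7 -2; 3 7 3]) = -368
  + (-2) · M_22   where M_22 = det([2 3 -4; -3 7 -2; -5 7 3]) = 71
  − (1) · M_23   where M_23 = det([2 -5 -4; -3 7 -2; -5 3 3]) = -145
det = (-1)·(3)·(-368) + (+1)·(-2)·(71) + (-1)·(1)·(-145) = 1107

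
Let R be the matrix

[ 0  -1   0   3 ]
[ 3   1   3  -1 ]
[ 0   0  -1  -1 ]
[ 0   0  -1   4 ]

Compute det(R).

R is block upper-triangular with a 2×2 block and a 2×2 block on the diagonal, so its determinant equals the product of the determinants of the diagonal blocks.
det of the 2×2 block = 3
det of the 2×2 block = -5
det = (3)·(-5) = -15

-15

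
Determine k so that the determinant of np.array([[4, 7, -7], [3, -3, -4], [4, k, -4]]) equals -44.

Expanding along the row containing k, det(B) is linear in k: det(B) = (-5)·k + (-64).
Set (-5)·k + (-64) = -44  ⇒  (-5)·k = 20  ⇒  k = -4.

-4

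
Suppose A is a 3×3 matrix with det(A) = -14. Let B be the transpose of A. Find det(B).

det(Aᵀ) = det(A).
det(B) = (1)·(-14) = -14

det(B) = -14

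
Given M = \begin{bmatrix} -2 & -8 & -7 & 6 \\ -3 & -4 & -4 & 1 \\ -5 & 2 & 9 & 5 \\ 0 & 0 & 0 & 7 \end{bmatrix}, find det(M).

det(M) = -966

Expand along row 4 (it has 3 zeros):
  + (7) · M_44   where M_44 = det([-2 -8 -7; -3 -4 -4; -5 2 9]) = -138
det = (+1)·(7)·(-138) = -966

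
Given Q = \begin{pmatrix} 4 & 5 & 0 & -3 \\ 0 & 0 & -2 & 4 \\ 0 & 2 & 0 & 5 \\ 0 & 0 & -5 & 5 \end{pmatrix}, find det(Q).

Expand along column 1 (it has 3 zeros):
  + (4) · M_11   where M_11 = det([0 -2 4; 2 0 5; 0 -5 5]) = -20
det = (+1)·(4)·(-20) = -80

-80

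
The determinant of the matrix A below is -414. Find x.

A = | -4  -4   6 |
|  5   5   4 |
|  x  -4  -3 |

x = 5

Expanding along the column containing x, det(A) is linear in x: det(A) = (-46)·x + (-184).
Set (-46)·x + (-184) = -414  ⇒  (-46)·x = -230  ⇒  x = 5.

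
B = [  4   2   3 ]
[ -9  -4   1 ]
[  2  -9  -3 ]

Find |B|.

Expand along column 1:
  + 4 · |-4 1; -9 -3| = 4·(12 − (-9)) = 84
  − (-9) · |2 3; -9 -3| = −(-9)·(-6 − (-27)) = 189
  + 2 · |2 3; -4 1| = 2·(2 − (-12)) = 28
Sum: (84) + (189) + (28) = 301

The determinant is 301.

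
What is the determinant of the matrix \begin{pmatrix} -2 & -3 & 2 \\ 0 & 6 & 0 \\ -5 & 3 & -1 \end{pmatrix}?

Expand along row 2:
  + 6 · |-2 2; -5 -1| = 6·(2 − (-10)) = 72

72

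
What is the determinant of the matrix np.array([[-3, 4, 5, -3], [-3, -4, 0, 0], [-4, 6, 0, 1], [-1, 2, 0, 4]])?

-630

Expand along column 3 (it has 3 zeros):
  + (5) · M_13   where M_13 = det([-3 -4 0; -4 6 1; -1 2 4]) = -126
det = (+1)·(5)·(-126) = -630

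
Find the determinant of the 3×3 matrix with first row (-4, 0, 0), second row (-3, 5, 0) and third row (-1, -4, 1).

The matrix is lower triangular, so the determinant is the product of the diagonal entries:
det = (-4) · (5) · (1) = -20

The determinant is -20.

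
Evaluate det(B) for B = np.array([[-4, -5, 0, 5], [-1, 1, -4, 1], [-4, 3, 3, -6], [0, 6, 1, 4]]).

|B| = -1785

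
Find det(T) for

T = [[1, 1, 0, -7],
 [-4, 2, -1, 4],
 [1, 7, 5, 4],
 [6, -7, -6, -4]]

Expand along row 1 (it has 1 zero):
  + (1) · M_11   where M_11 = det([2 -1 4; 7 5 4; -7 -6 -4]) = -20
  − (1) · M_12   where M_12 = det([-4 -1 4; 1 5 4; 6 -6 -4]) = -188
  − (-7) · M_14   where M_14 = det([-4 2 -1; 1 7 5; 6 -7 -6]) = 149
det = (+1)·(1)·(-20) + (-1)·(1)·(-188) + (-1)·(-7)·(149) = 1211

1211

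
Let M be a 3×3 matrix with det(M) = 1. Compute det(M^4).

det(M^4) = (det M)^4 = (1)^4 = 1

1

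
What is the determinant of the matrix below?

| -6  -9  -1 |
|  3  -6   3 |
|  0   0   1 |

63

Expand along row 3:
  + 1 · |-6 -9; 3 -6| = 1·(36 − (-27)) = 63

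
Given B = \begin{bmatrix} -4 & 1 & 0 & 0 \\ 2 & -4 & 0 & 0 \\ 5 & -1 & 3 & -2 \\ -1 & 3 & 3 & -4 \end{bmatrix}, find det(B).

B is block lower-triangular with a 2×2 block and a 2×2 block on the diagonal, so its determinant equals the product of the determinants of the diagonal blocks.
det of the 2×2 block = 14
det of the 2×2 block = -6
det = (14)·(-6) = -84

-84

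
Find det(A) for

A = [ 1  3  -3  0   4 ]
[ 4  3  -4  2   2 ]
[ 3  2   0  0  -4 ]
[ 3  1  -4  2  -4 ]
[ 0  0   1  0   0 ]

-60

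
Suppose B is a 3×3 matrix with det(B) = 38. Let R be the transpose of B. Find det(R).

38

det(Bᵀ) = det(B).
det(R) = (1)·(38) = 38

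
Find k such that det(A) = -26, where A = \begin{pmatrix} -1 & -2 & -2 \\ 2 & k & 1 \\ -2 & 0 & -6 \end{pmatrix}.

k = -3

Expanding along the column containing k, det(A) is linear in k: det(A) = (2)·k + (-20).
Set (2)·k + (-20) = -26  ⇒  (2)·k = -6  ⇒  k = -3.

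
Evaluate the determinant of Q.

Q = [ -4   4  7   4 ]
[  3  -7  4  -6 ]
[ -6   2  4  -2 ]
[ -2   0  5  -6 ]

The determinant is 1388.

Expand along row 4 (it has 1 zero):
  − (-2) · M_41   where M_41 = det([4 7 4; -7 4 -6; 2 4 -2]) = -262
  − (5) · M_43   where M_43 = det([-4 4 4; 3 -7 -6; -6 2 -2]) = -80
  + (-6) · M_44   where M_44 = det([-4 4 7; 3 -7 4; -6 2 4]) = -252
det = (-1)·(-2)·(-262) + (-1)·(5)·(-80) + (+1)·(-6)·(-252) = 1388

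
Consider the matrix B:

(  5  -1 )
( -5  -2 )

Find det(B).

det(B) = 5·(-2) − (-1)·(-5) = -10 − 5 = -15

The determinant is -15.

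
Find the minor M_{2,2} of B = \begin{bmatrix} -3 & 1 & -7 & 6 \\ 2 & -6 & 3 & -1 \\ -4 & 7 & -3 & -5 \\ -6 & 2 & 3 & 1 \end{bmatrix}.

-454

Delete row 2 and column 2; the remaining 3×3 submatrix is [-3 -7 6; -4 -3 -5; -6 3 1].
Its determinant is -454.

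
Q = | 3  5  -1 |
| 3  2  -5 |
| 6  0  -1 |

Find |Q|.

Expand along row 3:
  + 6 · |5 -1; 2 -5| = 6·(-25 − (-2)) = -138
  + (-1) · |3 5; 3 2| = (-1)·(6 − 15) = 9
Sum: (-138) + (9) = -129

The determinant is -129.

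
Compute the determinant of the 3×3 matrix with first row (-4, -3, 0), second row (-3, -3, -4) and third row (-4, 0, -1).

Expand along row 1:
  + (-4) · |-3 -4; 0 -1| = (-4)·(3 − 0) = -12
  − (-3) · |-3 -4; -4 -1| = −(-3)·(3 − 16) = -39
Sum: (-12) + (-39) = -51

-51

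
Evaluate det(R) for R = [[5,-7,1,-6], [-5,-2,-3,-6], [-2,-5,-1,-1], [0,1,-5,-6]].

Expand along row 4 (it has 1 zero):
  + (1) · M_42   where M_42 = det([5 1 -6; -5 -3 -6; -2 -1 -1]) = -2
  − (-5) · M_43   where M_43 = det([5 -7 -6; -5 -2 -6; -2 -5 -1]) = -315
  + (-6) · M_44   where M_44 = det([5 -7 1; -5 -2 -3; -2 -5 -1]) = -51
det = (+1)·(1)·(-2) + (-1)·(-5)·(-315) + (+1)·(-6)·(-51) = -1271

|R| = -1271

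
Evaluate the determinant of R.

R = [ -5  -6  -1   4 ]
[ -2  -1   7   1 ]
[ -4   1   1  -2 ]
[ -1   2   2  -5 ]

Expand along row 1:
  + (-5) · M_11   where M_11 = det([-1 7 1; 1 1 -2; 2 2 -5]) = 8
  − (-6) · M_12   where M_12 = det([-2 7 1; -4 1 -2; -1 2 -5]) = -131
  + (-1) · M_13   where M_13 = det([-2 -1 1; -4 1 -2; -1 2 -5]) = 13
  − (4) · M_14   where M_14 = det([-2 -1 7; -4 1 1; -1 2 2]) = -56
det = (+1)·(-5)·(8) + (-1)·(-6)·(-131) + (+1)·(-1)·(13) + (-1)·(4)·(-56) = -615

-615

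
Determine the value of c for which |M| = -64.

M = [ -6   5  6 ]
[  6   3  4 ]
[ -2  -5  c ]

-5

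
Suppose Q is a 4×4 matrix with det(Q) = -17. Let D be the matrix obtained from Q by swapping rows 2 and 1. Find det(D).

17

Swapping two rows multiplies the determinant by −1.
det(D) = (-1)·(-17) = 17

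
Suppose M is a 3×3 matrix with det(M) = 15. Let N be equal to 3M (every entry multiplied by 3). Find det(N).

For a 3×3 matrix, det(3M) = 3^3·det(M) = 27·det(M).
det(N) = (27)·(15) = 405

|N| = 405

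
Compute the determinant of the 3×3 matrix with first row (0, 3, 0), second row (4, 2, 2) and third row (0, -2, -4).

Expand along row 1:
  − 3 · |4 2; 0 -4| = −3·(-16 − 0) = 48

48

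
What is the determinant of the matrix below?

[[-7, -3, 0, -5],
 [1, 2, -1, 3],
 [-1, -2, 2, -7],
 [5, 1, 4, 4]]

The determinant is -167.

Expand along row 1 (it has 1 zero):
  + (-7) · M_11   where M_11 = det([2 -1 3; -2 2 -7; 1 4 4]) = 41
  − (-3) · M_12   where M_12 = det([1 -1 3; -1 2 -7; 5 4 4]) = 25
  − (-5) · M_14   where M_14 = det([1 2 -1; -1 -2 2; 5 1 4]) = 9
det = (+1)·(-7)·(41) + (-1)·(-3)·(25) + (-1)·(-5)·(9) = -167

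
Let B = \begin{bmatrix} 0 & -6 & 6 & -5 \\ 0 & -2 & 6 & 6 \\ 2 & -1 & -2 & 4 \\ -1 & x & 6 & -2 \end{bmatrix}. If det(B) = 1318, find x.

7

Expanding along the column containing x, det(B) is linear in x: det(B) = (132)·x + (394).
Set (132)·x + (394) = 1318  ⇒  (132)·x = 924  ⇒  x = 7.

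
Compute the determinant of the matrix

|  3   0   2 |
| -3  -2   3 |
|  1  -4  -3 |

The determinant is 82.

Expand along column 2:
  + (-2) · |3 2; 1 -3| = (-2)·(-9 − 2) = 22
  − (-4) · |3 2; -3 3| = −(-4)·(9 − (-6)) = 60
Sum: (22) + (60) = 82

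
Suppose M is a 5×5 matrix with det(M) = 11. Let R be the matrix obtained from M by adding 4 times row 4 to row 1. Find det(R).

|R| = 11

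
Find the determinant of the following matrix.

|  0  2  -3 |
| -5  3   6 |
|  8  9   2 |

The determinant is 323.

Expand along column 1:
  − (-5) · |2 -3; 9 2| = −(-5)·(4 − (-27)) = 155
  + 8 · |2 -3; 3 6| = 8·(12 − (-9)) = 168
Sum: (155) + (168) = 323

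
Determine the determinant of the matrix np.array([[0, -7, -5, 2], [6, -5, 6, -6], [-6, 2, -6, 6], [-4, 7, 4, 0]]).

The determinant is -72.

Expand along row 1 (it has 1 zero):
  − (-7) · M_12   where M_12 = det([6 6 -6; -6 -6 6; -4 4 0]) = 0
  + (-5) · M_13   where M_13 = det([6 -5 -6; -6 2 6; -4 7 0]) = 72
  − (2) · M_14   where M_14 = det([6 -5 6; -6 2 -6; -4 7 4]) = -144
det = (-1)·(-7)·(0) + (+1)·(-5)·(72) + (-1)·(2)·(-144) = -72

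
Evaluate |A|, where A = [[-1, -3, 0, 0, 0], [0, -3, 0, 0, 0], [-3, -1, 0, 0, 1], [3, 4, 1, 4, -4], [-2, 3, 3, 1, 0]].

A is block lower-triangular with a 2×2 block and a 3×3 block on the diagonal, so its determinant equals the product of the determinants of the diagonal blocks.
det of the 2×2 block = 3
det of the 3×3 block = -11
det = (3)·(-11) = -33

-33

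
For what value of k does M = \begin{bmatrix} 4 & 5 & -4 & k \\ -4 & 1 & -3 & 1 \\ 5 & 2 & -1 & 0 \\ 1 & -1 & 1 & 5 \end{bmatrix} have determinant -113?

k = 0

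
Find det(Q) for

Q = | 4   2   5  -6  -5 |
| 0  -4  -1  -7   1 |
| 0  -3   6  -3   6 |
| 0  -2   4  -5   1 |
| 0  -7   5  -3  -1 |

Expand along column 1 (it has 4 zeros):
  + (4) · M_11   where M_11 = det([-4 -1 -7 1; -3 6 -3 6; -2 4 -5 1; -7 5 -3 -1]) = -1215
det = (+1)·(4)·(-1215) = -4860

|Q| = -4860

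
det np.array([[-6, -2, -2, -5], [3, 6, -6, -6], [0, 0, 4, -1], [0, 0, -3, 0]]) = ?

90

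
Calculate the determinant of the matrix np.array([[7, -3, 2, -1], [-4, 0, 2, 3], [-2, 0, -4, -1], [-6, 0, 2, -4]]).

-480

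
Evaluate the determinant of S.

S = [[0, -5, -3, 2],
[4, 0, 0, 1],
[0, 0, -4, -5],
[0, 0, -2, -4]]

120

S is block upper-triangular with a 2×2 block and a 2×2 block on the diagonal, so its determinant equals the product of the determinants of the diagonal blocks.
det of the 2×2 block = 20
det of the 2×2 block = 6
det = (20)·(6) = 120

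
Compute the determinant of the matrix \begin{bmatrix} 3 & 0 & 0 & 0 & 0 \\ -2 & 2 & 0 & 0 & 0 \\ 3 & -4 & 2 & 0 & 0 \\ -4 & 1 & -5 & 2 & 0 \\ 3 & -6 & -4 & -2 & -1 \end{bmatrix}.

The matrix is lower triangular, so the determinant is the product of the diagonal entries:
det = (3) · (2) · (2) · (2) · (-1) = -24

-24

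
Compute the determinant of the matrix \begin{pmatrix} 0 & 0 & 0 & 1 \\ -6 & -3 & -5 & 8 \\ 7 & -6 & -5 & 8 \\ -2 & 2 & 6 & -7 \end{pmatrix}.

Expand along row 1 (it has 3 zeros):
  − (1) · M_14   where M_14 = det([-6 -3 -5; 7 -6 -5; -2 2 6]) = 242
det = (-1)·(1)·(242) = -242

-242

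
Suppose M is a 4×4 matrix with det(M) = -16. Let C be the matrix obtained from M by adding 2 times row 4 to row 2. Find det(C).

Adding a multiple of one row to another leaves the determinant unchanged.
det(C) = (1)·(-16) = -16

|C| = -16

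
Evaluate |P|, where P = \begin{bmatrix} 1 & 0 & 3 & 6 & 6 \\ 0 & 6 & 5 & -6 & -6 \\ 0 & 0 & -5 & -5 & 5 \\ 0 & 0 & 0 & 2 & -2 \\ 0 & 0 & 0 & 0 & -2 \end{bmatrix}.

120

P is upper triangular, so det(P) is the product of the diagonal entries:
det = (1) · (6) · (-5) · (2) · (-2) = 120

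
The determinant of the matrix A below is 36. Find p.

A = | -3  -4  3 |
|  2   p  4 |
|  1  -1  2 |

Expanding along the column containing p, det(A) is linear in p: det(A) = (-9)·p + (-18).
Set (-9)·p + (-18) = 36  ⇒  (-9)·p = 54  ⇒  p = -6.

p = -6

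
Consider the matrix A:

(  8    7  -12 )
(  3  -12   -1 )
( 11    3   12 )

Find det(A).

Expand along column 1:
  + 8 · |-12 -1; 3 12| = 8·(-144 − (-3)) = -1128
  − 3 · |7 -12; 3 12| = −3·(84 − (-36)) = -360
  + 11 · |7 -12; -12 -1| = 11·(-7 − 144) = -1661
Sum: (-1128) + (-360) + (-1661) = -3149

-3149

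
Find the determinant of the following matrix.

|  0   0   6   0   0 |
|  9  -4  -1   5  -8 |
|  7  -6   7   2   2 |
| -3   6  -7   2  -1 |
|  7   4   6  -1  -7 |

The determinant is -16176.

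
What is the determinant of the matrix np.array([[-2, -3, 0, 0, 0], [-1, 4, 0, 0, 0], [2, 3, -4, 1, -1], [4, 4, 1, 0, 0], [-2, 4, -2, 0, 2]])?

The matrix is block lower-triangular with a 2×2 block and a 3×3 block on the diagonal, so its determinant equals the product of the determinants of the diagonal blocks.
det of the 2×2 block = -11
det of the 3×3 block = -2
det = (-11)·(-2) = 22

22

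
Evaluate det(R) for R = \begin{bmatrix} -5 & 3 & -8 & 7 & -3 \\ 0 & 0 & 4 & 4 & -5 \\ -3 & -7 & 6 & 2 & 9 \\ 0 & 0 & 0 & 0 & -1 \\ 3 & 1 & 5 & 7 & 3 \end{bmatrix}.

The determinant is -1208.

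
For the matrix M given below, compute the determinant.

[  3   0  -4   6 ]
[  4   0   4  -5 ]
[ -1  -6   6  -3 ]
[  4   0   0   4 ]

The determinant is 576.

Expand along column 2 (it has 3 zeros):
  − (-6) · M_32   where M_32 = det([3 -4 6; 4 4 -5; 4 0 4]) = 96
det = (-1)·(-6)·(96) = 576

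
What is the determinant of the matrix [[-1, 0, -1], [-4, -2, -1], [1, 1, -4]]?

Expand along row 1:
  + (-1) · |-2 -1; 1 -4| = (-1)·(8 − (-1)) = -9
  + (-1) · |-4 -2; 1 1| = (-1)·(-4 − (-2)) = 2
Sum: (-9) + (2) = -7

-7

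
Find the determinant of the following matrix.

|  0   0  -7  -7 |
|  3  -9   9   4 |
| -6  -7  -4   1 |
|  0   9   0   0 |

The determinant is -945.

Expand along row 4 (it has 3 zeros):
  + (9) · M_42   where M_42 = det([0 -7 -7; 3 9 4; -6 -4 1]) = -105
det = (+1)·(9)·(-105) = -945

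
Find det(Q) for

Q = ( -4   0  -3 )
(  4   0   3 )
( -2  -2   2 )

Expand along column 2:
  − (-2) · |-4 -3; 4 3| = −(-2)·(-12 − (-12)) = 0

The determinant is 0.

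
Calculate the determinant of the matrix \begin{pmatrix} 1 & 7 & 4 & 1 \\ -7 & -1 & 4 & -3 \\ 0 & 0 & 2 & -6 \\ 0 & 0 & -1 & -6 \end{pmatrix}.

-864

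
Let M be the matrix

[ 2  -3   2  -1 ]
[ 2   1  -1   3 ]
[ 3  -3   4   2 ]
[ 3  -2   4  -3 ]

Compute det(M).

det(M) = -114

Expand along row 1:
  + (2) · M_11   where M_11 = det([1 -1 3; -3 4 2; -2 4 -3]) = -19
  − (-3) · M_12   where M_12 = det([2 -1 3; 3 4 2; 3 4 -3]) = -55
  + (2) · M_13   where M_13 = det([2 1 3; 3 -3 2; 3 -2 -3]) = 50
  − (-1) · M_14   where M_14 = det([2 1 -1; 3 -3 4; 3 -2 4]) = -11
det = (+1)·(2)·(-19) + (-1)·(-3)·(-55) + (+1)·(2)·(50) + (-1)·(-1)·(-11) = -114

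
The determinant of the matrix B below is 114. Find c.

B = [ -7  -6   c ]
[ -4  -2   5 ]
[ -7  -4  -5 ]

Expanding along the column containing c, det(B) is linear in c: det(B) = (2)·c + (120).
Set (2)·c + (120) = 114  ⇒  (2)·c = -6  ⇒  c = -3.

-3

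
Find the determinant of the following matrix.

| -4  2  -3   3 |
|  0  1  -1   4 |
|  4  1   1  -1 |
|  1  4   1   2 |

The determinant is -129.

Expand along row 2 (it has 1 zero):
  + (1) · M_22   where M_22 = det([-4 -3 3; 4 1 -1; 1 1 2]) = 24
  − (-1) · M_23   where M_23 = det([-4 2 3; 4 1 -1; 1 4 2]) = 3
  + (4) · M_24   where M_24 = det([-4 2 -3; 4 1 1; 1 4 1]) = -39
det = (+1)·(1)·(24) + (-1)·(-1)·(3) + (+1)·(4)·(-39) = -129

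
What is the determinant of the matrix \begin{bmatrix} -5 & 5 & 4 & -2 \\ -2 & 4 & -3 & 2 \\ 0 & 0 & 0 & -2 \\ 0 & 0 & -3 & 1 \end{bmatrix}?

The matrix is block upper-triangular with a 2×2 block and a 2×2 block on the diagonal, so its determinant equals the product of the determinants of the diagonal blocks.
det of the 2×2 block = -10
det of the 2×2 block = -6
det = (-10)·(-6) = 60

60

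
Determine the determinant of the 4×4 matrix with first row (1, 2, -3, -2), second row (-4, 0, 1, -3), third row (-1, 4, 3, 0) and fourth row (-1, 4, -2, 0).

250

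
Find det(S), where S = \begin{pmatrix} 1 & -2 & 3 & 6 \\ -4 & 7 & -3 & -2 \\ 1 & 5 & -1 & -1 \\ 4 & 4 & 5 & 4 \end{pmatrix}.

Expand along row 1:
  + (1) · M_11   where M_11 = det([7 -3 -2; 5 -1 -1; 4 5 4]) = 21
  − (-2) · M_12   where M_12 = det([-4 -3 -2; 1 -1 -1; 4 5 4]) = 2
  + (3) · M_13   where M_13 = det([-4 7 -2; 1 5 -1; 4 4 4]) = -120
  − (6) · M_14   where M_14 = det([-4 7 -3; 1 5 -1; 4 4 5]) = -131
det = (+1)·(1)·(21) + (-1)·(-2)·(2) + (+1)·(3)·(-120) + (-1)·(6)·(-131) = 451

451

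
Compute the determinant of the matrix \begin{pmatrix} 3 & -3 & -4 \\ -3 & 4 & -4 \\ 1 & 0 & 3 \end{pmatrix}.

37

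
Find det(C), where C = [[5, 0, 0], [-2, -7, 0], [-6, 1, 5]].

det(C) = -175

C is lower triangular, so det(C) is the product of the diagonal entries:
det = (5) · (-7) · (5) = -175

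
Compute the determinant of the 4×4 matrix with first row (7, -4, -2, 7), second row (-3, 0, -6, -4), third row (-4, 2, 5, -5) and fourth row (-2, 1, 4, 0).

-165

Expand along row 2 (it has 1 zero):
  − (-3) · M_21   where M_21 = det([-4 -2 7; 2 5 -5; 1 4 0]) = -49
  − (-6) · M_23   where M_23 = det([7 -4 7; -4 2 -5; -2 1 0]) = -5
  + (-4) · M_24   where M_24 = det([7 -4 -2; -4 2 5; -2 1 4]) = -3
det = (-1)·(-3)·(-49) + (-1)·(-6)·(-5) + (+1)·(-4)·(-3) = -165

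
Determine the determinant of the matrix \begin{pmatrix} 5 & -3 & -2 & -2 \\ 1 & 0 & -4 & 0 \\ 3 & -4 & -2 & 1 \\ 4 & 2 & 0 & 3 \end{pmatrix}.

-378

Expand along row 2 (it has 2 zeros):
  − (1) · M_21   where M_21 = det([-3 -2 -2; -4 -2 1; 2 0 3]) = -18
  − (-4) · M_23   where M_23 = det([5 -3 -2; 3 -4 1; 4 2 3]) = -99
det = (-1)·(1)·(-18) + (-1)·(-4)·(-99) = -378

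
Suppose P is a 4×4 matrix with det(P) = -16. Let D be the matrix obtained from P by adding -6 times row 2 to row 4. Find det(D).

-16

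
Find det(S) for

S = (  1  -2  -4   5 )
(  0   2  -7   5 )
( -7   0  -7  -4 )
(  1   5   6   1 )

det(S) = -942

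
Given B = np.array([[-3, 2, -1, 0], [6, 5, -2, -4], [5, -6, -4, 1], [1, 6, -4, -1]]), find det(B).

det(B) = 370

Expand along row 1 (it has 1 zero):
  + (-3) · M_11   where M_11 = det([5 -2 -4; -6 -4 1; 6 -4 -1]) = -152
  − (2) · M_12   where M_12 = det([6 -2 -4; 5 -4 1; 1 -4 -1]) = 100
  + (-1) · M_13   where M_13 = det([6 5 -4; 5 -6 1; 1 6 -1]) = -114
det = (+1)·(-3)·(-152) + (-1)·(2)·(100) + (+1)·(-1)·(-114) = 370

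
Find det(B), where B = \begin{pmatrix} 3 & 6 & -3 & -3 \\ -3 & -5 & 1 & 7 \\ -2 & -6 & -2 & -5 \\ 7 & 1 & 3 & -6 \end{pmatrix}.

|B| = -1224

Expand along row 1:
  + (3) · M_11   where M_11 = det([-5 1 7; -6 -2 -5; 1 3 -6]) = -288
  − (6) · M_12   where M_12 = det([-3 1 7; -2 -2 -5; 7 3 -6]) = -72
  + (-3) · M_13   where M_13 = det([-3 -5 7; -2 -6 -5; 7 1 -6]) = 392
  − (-3) · M_14   where M_14 = det([-3 -5 1; -2 -6 -2; 7 1 3]) = 128
det = (+1)·(3)·(-288) + (-1)·(6)·(-72) + (+1)·(-3)·(392) + (-1)·(-3)·(128) = -1224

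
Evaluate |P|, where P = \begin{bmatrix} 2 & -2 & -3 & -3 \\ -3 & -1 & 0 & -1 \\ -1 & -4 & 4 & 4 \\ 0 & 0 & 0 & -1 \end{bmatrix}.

Expand along row 4 (it has 3 zeros):
  + (-1) · M_44   where M_44 = det([2 -2 -3; -3 -1 0; -1 -4 4]) = -65
det = (+1)·(-1)·(-65) = 65

det(P) = 65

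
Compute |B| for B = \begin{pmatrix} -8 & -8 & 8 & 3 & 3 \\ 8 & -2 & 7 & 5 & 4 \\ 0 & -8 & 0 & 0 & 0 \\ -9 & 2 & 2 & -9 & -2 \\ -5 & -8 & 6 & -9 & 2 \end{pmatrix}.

Expand along row 3 (it has 4 zeros):
  − (-8) · M_32   where M_32 = det([-8 8 3 3; 8 7 5 4; -9 2 -9 -2; -5 6 -9 2]) = 2532
det = (-1)·(-8)·(2532) = 20256

20256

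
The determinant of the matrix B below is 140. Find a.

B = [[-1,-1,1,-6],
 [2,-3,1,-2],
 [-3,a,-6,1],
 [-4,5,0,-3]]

a = 9

Expanding along the row containing a, det(B) is linear in a: det(B) = (7)·a + (77).
Set (7)·a + (77) = 140  ⇒  (7)·a = 63  ⇒  a = 9.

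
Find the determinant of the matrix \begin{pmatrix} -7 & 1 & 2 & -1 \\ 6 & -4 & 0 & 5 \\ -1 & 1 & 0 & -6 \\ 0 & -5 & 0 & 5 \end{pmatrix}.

-290

Expand along column 3 (it has 3 zeros):
  + (2) · M_13   where M_13 = det([6 -4 5; -1 1 -6; 0 -5 5]) = -145
det = (+1)·(2)·(-145) = -290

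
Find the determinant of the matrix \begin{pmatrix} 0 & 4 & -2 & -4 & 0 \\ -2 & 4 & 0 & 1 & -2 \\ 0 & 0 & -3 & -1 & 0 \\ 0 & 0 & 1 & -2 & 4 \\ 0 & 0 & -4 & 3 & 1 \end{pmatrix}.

The matrix is block upper-triangular with a 2×2 block and a 3×3 block on the diagonal, so its determinant equals the product of the determinants of the diagonal blocks.
det of the 2×2 block = 8
det of the 3×3 block = 59
det = (8)·(59) = 472

The determinant is 472.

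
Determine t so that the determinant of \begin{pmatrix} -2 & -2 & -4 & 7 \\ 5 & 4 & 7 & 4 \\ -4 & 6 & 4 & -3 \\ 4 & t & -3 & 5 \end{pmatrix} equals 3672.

t = 4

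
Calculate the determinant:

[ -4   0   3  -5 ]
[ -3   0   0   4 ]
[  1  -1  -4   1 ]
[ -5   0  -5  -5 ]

-260

Expand along column 2 (it has 3 zeros):
  − (-1) · M_32   where M_32 = det([-4 3 -5; -3 0 4; -5 -5 -5]) = -260
det = (-1)·(-1)·(-260) = -260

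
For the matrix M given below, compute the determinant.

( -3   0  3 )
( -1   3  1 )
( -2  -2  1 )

Expand along column 2:
  + 3 · |-3 3; -2 1| = 3·(-3 − (-6)) = 9
  − (-2) · |-3 3; -1 1| = −(-2)·(-3 − (-3)) = 0
Sum: (9) + (0) = 9

det(M) = 9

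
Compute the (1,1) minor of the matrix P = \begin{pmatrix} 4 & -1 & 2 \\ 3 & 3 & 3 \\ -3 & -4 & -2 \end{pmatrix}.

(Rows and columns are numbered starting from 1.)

Delete row 1 and column 1; the remaining 2×2 submatrix is [3 3; -4 -2].
Its determinant is 3·(-2) − 3·(-4) = 6.

The minor is 6.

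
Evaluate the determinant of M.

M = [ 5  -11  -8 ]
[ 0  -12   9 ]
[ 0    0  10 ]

M is upper triangular, so det(M) is the product of the diagonal entries:
det = (5) · (-12) · (10) = -600

The determinant is -600.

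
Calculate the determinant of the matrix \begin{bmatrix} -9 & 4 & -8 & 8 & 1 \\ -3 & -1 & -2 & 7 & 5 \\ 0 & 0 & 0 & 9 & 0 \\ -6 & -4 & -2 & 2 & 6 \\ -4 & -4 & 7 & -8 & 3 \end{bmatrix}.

Expand along row 3 (it has 4 zeros):
  − (9) · M_34   where M_34 = det([-9 4 -8 1; -3 -1 -2 5; -6 -4 -2 6; -4 -4 7 3]) = 1226
det = (-1)·(9)·(1226) = -11034

The determinant is -11034.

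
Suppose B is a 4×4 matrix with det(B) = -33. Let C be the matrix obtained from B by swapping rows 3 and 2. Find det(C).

|C| = 33

Swapping two rows multiplies the determinant by −1.
det(C) = (-1)·(-33) = 33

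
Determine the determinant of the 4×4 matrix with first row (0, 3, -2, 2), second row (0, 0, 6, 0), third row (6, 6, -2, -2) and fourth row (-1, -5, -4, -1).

The determinant is 144.

Expand along row 2 (it has 3 zeros):
  − (6) · M_23   where M_23 = det([0 3 2; 6 6 -2; -1 -5 -1]) = -24
det = (-1)·(6)·(-24) = 144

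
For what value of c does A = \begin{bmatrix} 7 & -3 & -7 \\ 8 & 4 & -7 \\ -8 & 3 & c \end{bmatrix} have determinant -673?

Expanding along the column containing c, det(A) is linear in c: det(A) = (52)·c + (-413).
Set (52)·c + (-413) = -673  ⇒  (52)·c = -260  ⇒  c = -5.

c = -5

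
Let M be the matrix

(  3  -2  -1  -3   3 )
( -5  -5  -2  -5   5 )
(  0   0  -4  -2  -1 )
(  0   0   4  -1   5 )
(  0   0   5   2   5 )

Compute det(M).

M is block upper-triangular with a 2×2 block and a 3×3 block on the diagonal, so its determinant equals the product of the determinants of the diagonal blocks.
det of the 2×2 block = -25
det of the 3×3 block = 37
det = (-25)·(37) = -925

-925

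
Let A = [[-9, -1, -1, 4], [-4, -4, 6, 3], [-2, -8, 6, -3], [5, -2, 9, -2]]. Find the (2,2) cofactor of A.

-308

Delete row 2 and column 2; the remaining 3×3 submatrix is [-9 -1 4; -2 6 -3; 5 9 -2].
Its determinant is -308.
The cofactor carries sign (−1)^(2+2) = +1, so C_{2,2} = +(-308) = -308.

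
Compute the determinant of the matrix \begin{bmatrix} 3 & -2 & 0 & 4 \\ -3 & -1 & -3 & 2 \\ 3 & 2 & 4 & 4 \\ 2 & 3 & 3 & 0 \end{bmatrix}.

The determinant is -96.

Expand along row 1 (it has 1 zero):
  + (3) · M_11   where M_11 = det([-1 -3 2; 2 4 4; 3 3 0]) = -36
  − (-2) · M_12   where M_12 = det([-3 -3 2; 3 4 4; 2 3 0]) = 14
  − (4) · M_14   where M_14 = det([-3 -1 -3; 3 2 4; 2 3 3]) = 4
det = (+1)·(3)·(-36) + (-1)·(-2)·(14) + (-1)·(4)·(4) = -96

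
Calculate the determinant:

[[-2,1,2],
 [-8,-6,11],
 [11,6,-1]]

Expand along column 1:
  + (-2) · |-6 11; 6 -1| = (-2)·(6 − 66) = 120
  − (-8) · |1 2; 6 -1| = −(-8)·(-1 − 12) = -104
  + 11 · |1 2; -6 11| = 11·(11 − (-12)) = 253
Sum: (120) + (-104) + (253) = 269

269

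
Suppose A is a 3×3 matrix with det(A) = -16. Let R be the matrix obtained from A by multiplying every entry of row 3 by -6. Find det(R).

Scaling one row by -6 multiplies the determinant by -6.
det(R) = (-6)·(-16) = 96

|R| = 96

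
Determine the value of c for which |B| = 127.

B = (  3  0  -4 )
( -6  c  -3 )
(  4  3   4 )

1

Expanding along the column containing c, det(B) is linear in c: det(B) = (28)·c + (99).
Set (28)·c + (99) = 127  ⇒  (28)·c = 28  ⇒  c = 1.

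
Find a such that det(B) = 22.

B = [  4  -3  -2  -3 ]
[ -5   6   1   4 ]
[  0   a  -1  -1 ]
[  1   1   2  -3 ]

Expanding along the row containing a, det(B) is linear in a: det(B) = (-11)·a + (55).
Set (-11)·a + (55) = 22  ⇒  (-11)·a = -33  ⇒  a = 3.

a = 3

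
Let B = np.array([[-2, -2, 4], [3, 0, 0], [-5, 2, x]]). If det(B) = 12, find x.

-2

Expanding along the column containing x, det(B) is linear in x: det(B) = (6)·x + (24).
Set (6)·x + (24) = 12  ⇒  (6)·x = -12  ⇒  x = -2.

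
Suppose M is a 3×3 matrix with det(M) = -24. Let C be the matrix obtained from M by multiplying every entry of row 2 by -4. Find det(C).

The determinant is 96.

Scaling one row by -4 multiplies the determinant by -4.
det(C) = (-4)·(-24) = 96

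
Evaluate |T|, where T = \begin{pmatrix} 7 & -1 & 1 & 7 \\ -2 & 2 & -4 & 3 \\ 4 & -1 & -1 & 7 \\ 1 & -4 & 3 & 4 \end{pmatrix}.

Expand along row 1:
  + (7) · M_11   where M_11 = det([2 -4 3; -1 -1 7; -4 3 4]) = 25
  − (-1) · M_12   where M_12 = det([-2 -4 3; 4 -1 7; 1 3 4]) = 125
  + (1) · M_13   where M_13 = det([-2 2 3; 4 -1 7; 1 -4 4]) = -111
  − (7) · M_14   where M_14 = det([-2 2 -4; 4 -1 -1; 1 -4 3]) = 48
det = (+1)·(7)·(25) + (-1)·(-1)·(125) + (+1)·(1)·(-111) + (-1)·(7)·(48) = -147

-147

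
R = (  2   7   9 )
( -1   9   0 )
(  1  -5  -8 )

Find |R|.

-236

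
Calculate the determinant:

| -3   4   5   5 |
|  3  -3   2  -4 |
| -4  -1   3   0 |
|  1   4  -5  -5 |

1098

Expand along row 3 (it has 1 zero):
  + (-4) · M_31   where M_31 = det([4 5 5; -3 2 -4; 4 -5 -5]) = -240
  − (-1) · M_32   where M_32 = det([-3 5 5; 3 2 -4; 1 -5 -5]) = 60
  + (3) · M_33   where M_33 = det([-3 4 5; 3 -3 -4; 1 4 -5]) = 26
det = (+1)·(-4)·(-240) + (-1)·(-1)·(60) + (+1)·(3)·(26) = 1098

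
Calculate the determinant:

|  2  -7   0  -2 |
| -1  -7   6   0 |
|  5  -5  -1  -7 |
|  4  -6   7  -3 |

-806

Expand along row 1 (it has 1 zero):
  + (2) · M_11   where M_11 = det([-7 6 0; -5 -1 -7; -6 7 -3]) = -202
  − (-7) · M_12   where M_12 = det([-1 6 0; 5 -1 -7; 4 7 -3]) = -130
  − (-2) · M_14   where M_14 = det([-1 -7 6; 5 -5 -1; 4 -6 7]) = 254
det = (+1)·(2)·(-202) + (-1)·(-7)·(-130) + (-1)·(-2)·(254) = -806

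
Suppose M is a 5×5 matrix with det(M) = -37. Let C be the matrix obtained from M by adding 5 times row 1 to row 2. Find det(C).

The determinant is -37.

Adding a multiple of one row to another leaves the determinant unchanged.
det(C) = (1)·(-37) = -37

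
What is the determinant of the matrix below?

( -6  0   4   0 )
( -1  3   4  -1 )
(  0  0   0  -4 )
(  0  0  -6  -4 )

The determinant is 432.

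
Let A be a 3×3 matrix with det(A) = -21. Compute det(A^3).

-9261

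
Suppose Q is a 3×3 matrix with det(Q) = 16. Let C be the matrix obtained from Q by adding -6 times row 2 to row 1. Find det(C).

16

Adding a multiple of one row to another leaves the determinant unchanged.
det(C) = (1)·(16) = 16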